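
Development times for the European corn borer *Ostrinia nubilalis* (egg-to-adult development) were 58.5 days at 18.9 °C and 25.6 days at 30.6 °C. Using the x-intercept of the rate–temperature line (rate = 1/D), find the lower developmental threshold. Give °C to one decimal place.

9.8 °C

Linear rate model ⇒ the product D·(T − T_b) is constant across temperatures.
58.5·(18.9 − T_b) = 25.6·(30.6 − T_b)
T_b = (58.5·18.9 − 25.6·30.6) / (58.5 − 25.6) = 322.29 / 32.9 = 9.796 °C ≈ 9.8 °C.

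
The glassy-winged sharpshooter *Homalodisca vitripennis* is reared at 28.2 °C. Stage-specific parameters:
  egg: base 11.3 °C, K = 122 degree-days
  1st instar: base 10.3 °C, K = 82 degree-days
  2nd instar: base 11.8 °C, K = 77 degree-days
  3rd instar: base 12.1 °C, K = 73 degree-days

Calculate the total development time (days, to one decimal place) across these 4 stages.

egg: 122 / (28.2 − 11.3) = 122 / 16.9 = 7.219 d.
1st instar: 82 / (28.2 − 10.3) = 82 / 17.9 = 4.581 d.
2nd instar: 77 / (28.2 − 11.8) = 77 / 16.4 = 4.695 d.
3rd instar: 73 / (28.2 − 12.1) = 73 / 16.1 = 4.534 d.
Sum = 21.029 ≈ 21.0 days.

21.0 days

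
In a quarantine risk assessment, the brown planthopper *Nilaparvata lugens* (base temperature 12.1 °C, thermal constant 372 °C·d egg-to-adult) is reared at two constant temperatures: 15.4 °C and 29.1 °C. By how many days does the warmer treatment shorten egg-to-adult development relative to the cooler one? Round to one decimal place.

At 15.4 °C: 372 / (15.4 − 12.1) = 372 / 3.3 = 112.727 d.
At 29.1 °C: 372 / (29.1 − 12.1) = 372 / 17.0 = 21.882 d.
Difference = |112.727 − 21.882| = 90.845 ≈ 90.8 days.

90.8 days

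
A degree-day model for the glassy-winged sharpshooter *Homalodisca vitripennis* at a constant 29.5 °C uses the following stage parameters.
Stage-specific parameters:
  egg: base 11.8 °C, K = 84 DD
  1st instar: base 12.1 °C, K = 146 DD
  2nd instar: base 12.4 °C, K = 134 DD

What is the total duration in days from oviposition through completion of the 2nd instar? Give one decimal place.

21.0 days

egg: 84 / (29.5 − 11.8) = 84 / 17.7 = 4.746 d.
1st instar: 146 / (29.5 − 12.1) = 146 / 17.4 = 8.391 d.
2nd instar: 134 / (29.5 − 12.4) = 134 / 17.1 = 7.836 d.
Sum = 20.973 ≈ 21.0 days.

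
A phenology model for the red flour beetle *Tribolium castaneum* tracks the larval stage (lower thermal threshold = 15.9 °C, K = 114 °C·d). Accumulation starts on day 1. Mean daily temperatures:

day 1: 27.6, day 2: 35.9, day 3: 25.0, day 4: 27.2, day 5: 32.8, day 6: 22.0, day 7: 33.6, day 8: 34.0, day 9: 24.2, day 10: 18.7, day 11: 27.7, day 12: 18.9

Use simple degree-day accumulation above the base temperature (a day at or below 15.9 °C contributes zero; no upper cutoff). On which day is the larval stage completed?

Daily DD above 15.9 °C: 11.7, 20.0, 9.1, 11.3, 16.9, 6.1, 17.7, 18.1, 8.3, 2.8, 11.8, 3.0.
Cumulative: 11.7, 31.7, 40.8, 52.1, 69.0, 75.1, 92.8, 110.9, 119.2, 122.0, 133.8, 136.8.
The total first reaches 114 DD on day 9.

day 9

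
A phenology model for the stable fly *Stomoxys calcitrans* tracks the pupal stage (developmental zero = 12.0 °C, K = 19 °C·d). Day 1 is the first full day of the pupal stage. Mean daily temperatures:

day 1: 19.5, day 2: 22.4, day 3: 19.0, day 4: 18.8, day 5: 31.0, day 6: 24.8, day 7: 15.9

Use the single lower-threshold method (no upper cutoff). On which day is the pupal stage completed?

Daily DD above 12.0 °C: 7.5, 10.4, 7.0, 6.8, 19.0, 12.8, 3.9.
Cumulative: 7.5, 17.9, 24.9, 31.7, 50.7, 63.5, 67.4.
The total first reaches 19 DD on day 3.

day 3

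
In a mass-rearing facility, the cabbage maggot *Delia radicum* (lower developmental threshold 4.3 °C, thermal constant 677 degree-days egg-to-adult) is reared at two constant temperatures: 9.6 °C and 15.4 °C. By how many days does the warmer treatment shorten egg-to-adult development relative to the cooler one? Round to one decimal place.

66.7 days

At 9.6 °C: 677 / (9.6 − 4.3) = 677 / 5.3 = 127.736 d.
At 15.4 °C: 677 / (15.4 − 4.3) = 677 / 11.1 = 60.991 d.
Difference = |127.736 − 60.991| = 66.745 ≈ 66.7 days.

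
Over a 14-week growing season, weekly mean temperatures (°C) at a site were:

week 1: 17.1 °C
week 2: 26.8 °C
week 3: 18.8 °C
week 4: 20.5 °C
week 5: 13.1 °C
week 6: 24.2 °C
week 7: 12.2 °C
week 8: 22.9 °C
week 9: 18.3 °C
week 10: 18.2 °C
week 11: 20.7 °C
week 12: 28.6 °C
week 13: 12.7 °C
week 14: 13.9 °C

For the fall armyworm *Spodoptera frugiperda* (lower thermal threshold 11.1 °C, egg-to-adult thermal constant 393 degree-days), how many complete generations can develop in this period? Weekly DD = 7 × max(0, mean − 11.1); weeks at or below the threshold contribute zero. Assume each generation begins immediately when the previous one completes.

Weekly DD (7 × max(0, T̄ − 11.1)): 42.0, 109.9, 53.9, 65.8, 14.0, 91.7, 7.7, 82.6, 50.4, 49.7, 67.2, 122.5, 11.2, 19.6.
Season total = 788.2 DD.
Complete generations = ⌊788.2 / 393⌋ = 2.

2 generations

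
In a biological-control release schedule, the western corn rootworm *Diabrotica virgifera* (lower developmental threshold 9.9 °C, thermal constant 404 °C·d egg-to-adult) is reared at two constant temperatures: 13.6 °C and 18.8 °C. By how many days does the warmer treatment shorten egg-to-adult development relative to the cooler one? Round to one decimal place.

63.8 days

At 13.6 °C: 404 / (13.6 − 9.9) = 404 / 3.7 = 109.189 d.
At 18.8 °C: 404 / (18.8 − 9.9) = 404 / 8.9 = 45.393 d.
Difference = |109.189 − 45.393| = 63.796 ≈ 63.8 days.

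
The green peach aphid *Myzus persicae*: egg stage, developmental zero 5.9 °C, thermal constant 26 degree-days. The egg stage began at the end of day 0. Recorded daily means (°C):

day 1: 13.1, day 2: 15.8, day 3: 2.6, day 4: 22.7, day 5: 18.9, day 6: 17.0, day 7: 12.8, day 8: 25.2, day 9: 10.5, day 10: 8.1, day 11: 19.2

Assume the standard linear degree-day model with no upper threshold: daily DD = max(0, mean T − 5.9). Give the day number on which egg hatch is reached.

Daily DD above 5.9 °C: 7.2, 9.9, 0.0, 16.8, 13.0, 11.1, 6.9, 19.3, 4.6, 2.2, 13.3.
Cumulative: 7.2, 17.1, 17.1, 33.9, 46.9, 58.0, 64.9, 84.2, 88.8, 91.0, 104.3.
The total first reaches 26 DD on day 4.

day 4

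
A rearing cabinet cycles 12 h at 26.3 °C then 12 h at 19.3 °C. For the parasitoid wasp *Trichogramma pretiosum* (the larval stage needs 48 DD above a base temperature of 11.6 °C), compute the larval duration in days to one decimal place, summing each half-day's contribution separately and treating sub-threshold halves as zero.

Day half: max(0, 26.3 − 11.6) × 0.5 = 14.7 × 0.5 = 7.35 DD.
Night half: max(0, 19.3 − 11.6) × 0.5 = 7.7 × 0.5 = 3.85 DD.
Per 24 h: 11.20 DD/day.
Duration = 48 / 11.20 = 4.286 ≈ 4.3 days.

4.3 days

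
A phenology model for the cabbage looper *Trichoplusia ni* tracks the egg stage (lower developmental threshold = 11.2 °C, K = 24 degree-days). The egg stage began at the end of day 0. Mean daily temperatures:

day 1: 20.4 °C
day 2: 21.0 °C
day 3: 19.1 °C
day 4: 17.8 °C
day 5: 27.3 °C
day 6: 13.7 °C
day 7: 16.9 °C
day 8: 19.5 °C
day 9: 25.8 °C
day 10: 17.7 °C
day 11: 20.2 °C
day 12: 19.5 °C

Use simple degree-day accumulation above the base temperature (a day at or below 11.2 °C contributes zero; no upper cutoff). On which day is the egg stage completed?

Daily DD above 11.2 °C: 9.2, 9.8, 7.9, 6.6, 16.1, 2.5, 5.7, 8.3, 14.6, 6.5, 9.0, 8.3.
Cumulative: 9.2, 19.0, 26.9, 33.5, 49.6, 52.1, 57.8, 66.1, 80.7, 87.2, 96.2, 104.5.
The total first reaches 24 DD on day 3.

day 3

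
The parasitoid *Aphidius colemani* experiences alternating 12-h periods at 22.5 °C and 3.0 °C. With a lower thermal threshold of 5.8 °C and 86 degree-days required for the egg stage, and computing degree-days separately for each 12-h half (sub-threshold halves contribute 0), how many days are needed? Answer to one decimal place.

Day half: max(0, 22.5 − 5.8) × 0.5 = 16.7 × 0.5 = 8.35 DD.
Night half: max(0, 3.0 − 5.8) × 0.5 = 0.0 × 0.5 = 0.00 DD.
Per 24 h: 8.35 DD/day.
Duration = 86 / 8.35 = 10.299 ≈ 10.3 days.

10.3 days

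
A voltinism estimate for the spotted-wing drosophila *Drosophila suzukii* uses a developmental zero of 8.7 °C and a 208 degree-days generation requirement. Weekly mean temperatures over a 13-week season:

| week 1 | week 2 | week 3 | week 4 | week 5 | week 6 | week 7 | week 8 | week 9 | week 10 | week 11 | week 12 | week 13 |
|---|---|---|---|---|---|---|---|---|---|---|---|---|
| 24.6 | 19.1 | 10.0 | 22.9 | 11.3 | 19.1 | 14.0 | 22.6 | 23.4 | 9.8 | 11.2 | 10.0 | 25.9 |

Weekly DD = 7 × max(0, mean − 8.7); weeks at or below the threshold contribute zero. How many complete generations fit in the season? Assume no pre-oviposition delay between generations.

Weekly DD (7 × max(0, T̄ − 8.7)): 111.3, 72.8, 9.1, 99.4, 18.2, 72.8, 37.1, 97.3, 102.9, 7.7, 17.5, 9.1, 120.4.
Season total = 775.6 DD.
Complete generations = ⌊775.6 / 208⌋ = 3.

3 generations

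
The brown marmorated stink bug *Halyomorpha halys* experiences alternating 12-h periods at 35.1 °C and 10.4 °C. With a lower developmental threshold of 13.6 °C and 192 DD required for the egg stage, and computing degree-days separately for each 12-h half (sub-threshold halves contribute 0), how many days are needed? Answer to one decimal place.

Day half: max(0, 35.1 − 13.6) × 0.5 = 21.5 × 0.5 = 10.75 DD.
Night half: max(0, 10.4 − 13.6) × 0.5 = 0.0 × 0.5 = 0.00 DD.
Per 24 h: 10.75 DD/day.
Duration = 192 / 10.75 = 17.860 ≈ 17.9 days.

17.9 days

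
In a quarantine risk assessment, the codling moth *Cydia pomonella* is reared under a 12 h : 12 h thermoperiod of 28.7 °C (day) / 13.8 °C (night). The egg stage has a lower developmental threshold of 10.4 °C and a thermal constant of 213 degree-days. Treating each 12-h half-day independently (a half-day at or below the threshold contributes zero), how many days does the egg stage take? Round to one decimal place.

Day half: max(0, 28.7 − 10.4) × 0.5 = 18.3 × 0.5 = 9.15 DD.
Night half: max(0, 13.8 − 10.4) × 0.5 = 3.4 × 0.5 = 1.70 DD.
Per 24 h: 10.85 DD/day.
Duration = 213 / 10.85 = 19.631 ≈ 19.6 days.

19.6 days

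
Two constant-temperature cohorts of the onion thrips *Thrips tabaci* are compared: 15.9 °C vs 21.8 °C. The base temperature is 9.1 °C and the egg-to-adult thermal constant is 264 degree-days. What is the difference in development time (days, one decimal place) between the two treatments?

At 15.9 °C: 264 / (15.9 − 9.1) = 264 / 6.8 = 38.824 d.
At 21.8 °C: 264 / (21.8 − 9.1) = 264 / 12.7 = 20.787 d.
Difference = |38.824 − 20.787| = 18.036 ≈ 18.0 days.

18.0 days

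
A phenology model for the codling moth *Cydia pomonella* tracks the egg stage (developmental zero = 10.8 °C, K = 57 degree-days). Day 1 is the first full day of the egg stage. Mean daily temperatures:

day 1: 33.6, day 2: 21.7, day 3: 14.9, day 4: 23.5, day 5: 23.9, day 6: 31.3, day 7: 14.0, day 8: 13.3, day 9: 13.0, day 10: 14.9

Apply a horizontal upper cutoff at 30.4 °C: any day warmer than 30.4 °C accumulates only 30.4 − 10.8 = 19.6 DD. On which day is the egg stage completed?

Daily DD above 10.8 °C (capped at 19.6): 19.6, 10.9, 4.1, 12.7, 13.1, 19.6, 3.2, 2.5, 2.2, 4.1.
Cumulative: 19.6, 30.5, 34.6, 47.3, 60.4, 80.0, 83.2, 85.7, 87.9, 92.0.
The total first reaches 57 DD on day 5.

day 5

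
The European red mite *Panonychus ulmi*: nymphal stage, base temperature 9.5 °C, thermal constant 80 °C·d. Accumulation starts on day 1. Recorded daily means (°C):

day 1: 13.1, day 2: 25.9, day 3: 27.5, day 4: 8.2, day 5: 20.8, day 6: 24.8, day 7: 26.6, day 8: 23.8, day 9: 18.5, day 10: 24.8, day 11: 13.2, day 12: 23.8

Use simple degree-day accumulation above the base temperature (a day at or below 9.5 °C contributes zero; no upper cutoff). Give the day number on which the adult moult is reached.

day 7

Daily DD above 9.5 °C: 3.6, 16.4, 18.0, 0.0, 11.3, 15.3, 17.1, 14.3, 9.0, 15.3, 3.7, 14.3.
Cumulative: 3.6, 20.0, 38.0, 38.0, 49.3, 64.6, 81.7, 96.0, 105.0, 120.3, 124.0, 138.3.
The total first reaches 80 DD on day 7.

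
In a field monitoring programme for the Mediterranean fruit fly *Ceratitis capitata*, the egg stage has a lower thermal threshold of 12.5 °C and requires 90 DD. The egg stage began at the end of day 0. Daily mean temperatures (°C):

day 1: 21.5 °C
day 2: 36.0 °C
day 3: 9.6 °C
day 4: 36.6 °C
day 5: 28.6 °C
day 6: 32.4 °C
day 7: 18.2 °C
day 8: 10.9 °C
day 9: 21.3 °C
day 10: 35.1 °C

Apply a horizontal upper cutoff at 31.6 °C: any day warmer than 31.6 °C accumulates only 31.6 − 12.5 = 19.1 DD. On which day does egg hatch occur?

day 9

Daily DD above 12.5 °C (capped at 19.1): 9.0, 19.1, 0.0, 19.1, 16.1, 19.1, 5.7, 0.0, 8.8, 19.1.
Cumulative: 9.0, 28.1, 28.1, 47.2, 63.3, 82.4, 88.1, 88.1, 96.9, 116.0.
The total first reaches 90 DD on day 9.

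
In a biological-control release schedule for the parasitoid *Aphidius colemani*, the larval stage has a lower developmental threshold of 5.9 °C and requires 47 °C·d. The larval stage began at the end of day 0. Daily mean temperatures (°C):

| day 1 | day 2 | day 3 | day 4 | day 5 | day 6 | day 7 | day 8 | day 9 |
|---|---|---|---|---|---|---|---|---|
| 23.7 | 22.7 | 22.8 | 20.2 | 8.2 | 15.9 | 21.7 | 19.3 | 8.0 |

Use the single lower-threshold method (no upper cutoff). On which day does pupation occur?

Daily DD above 5.9 °C: 17.8, 16.8, 16.9, 14.3, 2.3, 10.0, 15.8, 13.4, 2.1.
Cumulative: 17.8, 34.6, 51.5, 65.8, 68.1, 78.1, 93.9, 107.3, 109.4.
The total first reaches 47 DD on day 3.

day 3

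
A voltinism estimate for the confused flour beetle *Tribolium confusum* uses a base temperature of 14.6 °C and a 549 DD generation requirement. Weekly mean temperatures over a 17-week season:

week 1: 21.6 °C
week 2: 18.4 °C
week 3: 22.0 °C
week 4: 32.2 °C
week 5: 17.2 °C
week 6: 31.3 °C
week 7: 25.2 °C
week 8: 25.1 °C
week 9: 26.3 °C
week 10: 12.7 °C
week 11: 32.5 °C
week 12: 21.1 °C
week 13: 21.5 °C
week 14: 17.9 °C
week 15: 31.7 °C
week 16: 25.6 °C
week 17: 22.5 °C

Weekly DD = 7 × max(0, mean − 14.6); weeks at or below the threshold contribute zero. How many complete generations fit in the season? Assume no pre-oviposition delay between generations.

2 generations

Weekly DD (7 × max(0, T̄ − 14.6)): 49.0, 26.6, 51.8, 123.2, 18.2, 116.9, 74.2, 73.5, 81.9, 0.0, 125.3, 45.5, 48.3, 23.1, 119.7, 77.0, 55.3.
Season total = 1109.5 DD.
Complete generations = ⌊1109.5 / 549⌋ = 2.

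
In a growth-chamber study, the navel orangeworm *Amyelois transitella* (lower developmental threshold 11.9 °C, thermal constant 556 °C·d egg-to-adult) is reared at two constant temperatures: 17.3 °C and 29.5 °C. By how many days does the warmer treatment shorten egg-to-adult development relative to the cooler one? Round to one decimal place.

At 17.3 °C: 556 / (17.3 − 11.9) = 556 / 5.4 = 102.963 d.
At 29.5 °C: 556 / (29.5 − 11.9) = 556 / 17.6 = 31.591 d.
Difference = |102.963 − 31.591| = 71.372 ≈ 71.4 days.

71.4 days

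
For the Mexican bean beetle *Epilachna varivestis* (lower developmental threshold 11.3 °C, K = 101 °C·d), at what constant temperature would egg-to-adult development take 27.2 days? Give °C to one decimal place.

15.0 °C

Required daily accumulation = 101 / 27.2 = 3.713 DD/day.
T = T_base + 3.713 = 11.3 + 3.713 = 15.013 ≈ 15.0 °C.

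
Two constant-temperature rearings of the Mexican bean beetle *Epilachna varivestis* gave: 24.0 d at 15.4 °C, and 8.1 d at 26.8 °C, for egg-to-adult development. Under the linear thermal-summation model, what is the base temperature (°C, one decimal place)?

Under the model K = D·(T − T_b), so D₁·(T₁ − T_b) = D₂·(T₂ − T_b).
24.0·(15.4 − T_b) = 8.1·(26.8 − T_b)
T_b = (24.0·15.4 − 8.1·26.8) / (24.0 − 8.1) = 152.52 / 15.9 = 9.592 °C ≈ 9.6 °C.

9.6 °C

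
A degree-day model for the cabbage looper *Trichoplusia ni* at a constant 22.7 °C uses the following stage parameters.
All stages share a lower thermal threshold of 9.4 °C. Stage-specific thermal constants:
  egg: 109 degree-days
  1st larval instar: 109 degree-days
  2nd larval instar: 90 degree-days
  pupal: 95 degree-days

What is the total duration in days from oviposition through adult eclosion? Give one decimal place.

30.3 days

Daily accumulation at 22.7 °C = 22.7 − 9.4 = 13.3 DD/day.
Total K = 109 + 109 + 90 + 95 = 403 DD.
Total duration = 403 / 13.3 = 30.301 ≈ 30.3 days.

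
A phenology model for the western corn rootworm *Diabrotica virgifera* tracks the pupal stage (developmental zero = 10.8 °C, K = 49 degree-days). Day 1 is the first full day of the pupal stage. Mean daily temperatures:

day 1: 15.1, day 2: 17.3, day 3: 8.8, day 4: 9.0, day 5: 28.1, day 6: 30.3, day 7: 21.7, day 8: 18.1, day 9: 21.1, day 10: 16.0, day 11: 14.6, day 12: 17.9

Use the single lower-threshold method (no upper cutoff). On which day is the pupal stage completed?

Daily DD above 10.8 °C: 4.3, 6.5, 0.0, 0.0, 17.3, 19.5, 10.9, 7.3, 10.3, 5.2, 3.8, 7.1.
Cumulative: 4.3, 10.8, 10.8, 10.8, 28.1, 47.6, 58.5, 65.8, 76.1, 81.3, 85.1, 92.2.
The total first reaches 49 DD on day 7.

day 7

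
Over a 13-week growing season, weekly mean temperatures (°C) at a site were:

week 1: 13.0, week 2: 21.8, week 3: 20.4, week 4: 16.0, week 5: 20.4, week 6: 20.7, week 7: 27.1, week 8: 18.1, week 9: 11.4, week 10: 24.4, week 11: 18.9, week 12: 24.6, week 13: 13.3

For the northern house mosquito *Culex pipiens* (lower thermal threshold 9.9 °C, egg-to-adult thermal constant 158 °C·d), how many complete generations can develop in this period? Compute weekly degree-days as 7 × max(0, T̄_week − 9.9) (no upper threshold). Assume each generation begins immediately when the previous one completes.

5 generations

Weekly DD (7 × max(0, T̄ − 9.9)): 21.7, 83.3, 73.5, 42.7, 73.5, 75.6, 120.4, 57.4, 10.5, 101.5, 63.0, 102.9, 23.8.
Season total = 849.8 DD.
Complete generations = ⌊849.8 / 158⌋ = 5.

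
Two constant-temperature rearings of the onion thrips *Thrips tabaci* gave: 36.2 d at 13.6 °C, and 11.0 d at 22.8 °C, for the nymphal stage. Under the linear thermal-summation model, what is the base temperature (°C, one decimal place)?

Under the model K = D·(T − T_b), so D₁·(T₁ − T_b) = D₂·(T₂ − T_b).
36.2·(13.6 − T_b) = 11.0·(22.8 − T_b)
T_b = (36.2·13.6 − 11.0·22.8) / (36.2 − 11.0) = 241.52 / 25.2 = 9.584 °C ≈ 9.6 °C.

9.6 °C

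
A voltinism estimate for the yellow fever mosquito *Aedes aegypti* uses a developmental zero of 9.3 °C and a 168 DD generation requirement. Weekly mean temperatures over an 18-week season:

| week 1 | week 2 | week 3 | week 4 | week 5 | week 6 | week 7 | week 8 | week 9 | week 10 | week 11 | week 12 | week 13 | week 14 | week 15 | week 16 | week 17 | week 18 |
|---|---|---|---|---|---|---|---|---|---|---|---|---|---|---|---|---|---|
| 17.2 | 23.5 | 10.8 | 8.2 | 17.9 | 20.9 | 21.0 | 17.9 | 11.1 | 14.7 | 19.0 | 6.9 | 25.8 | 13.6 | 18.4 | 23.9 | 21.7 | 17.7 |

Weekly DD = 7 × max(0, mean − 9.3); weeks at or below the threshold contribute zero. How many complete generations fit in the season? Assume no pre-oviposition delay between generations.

Weekly DD (7 × max(0, T̄ − 9.3)): 55.3, 99.4, 10.5, 0.0, 60.2, 81.2, 81.9, 60.2, 12.6, 37.8, 67.9, 0.0, 115.5, 30.1, 63.7, 102.2, 86.8, 58.8.
Season total = 1024.1 DD.
Complete generations = ⌊1024.1 / 168⌋ = 6.

6 generations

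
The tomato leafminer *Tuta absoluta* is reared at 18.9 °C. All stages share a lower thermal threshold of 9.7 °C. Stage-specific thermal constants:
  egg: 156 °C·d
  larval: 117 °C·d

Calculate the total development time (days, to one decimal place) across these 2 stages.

29.7 days

Daily accumulation at 18.9 °C = 18.9 − 9.7 = 9.2 DD/day.
Total K = 156 + 117 = 273 DD.
Total duration = 273 / 9.2 = 29.674 ≈ 29.7 days.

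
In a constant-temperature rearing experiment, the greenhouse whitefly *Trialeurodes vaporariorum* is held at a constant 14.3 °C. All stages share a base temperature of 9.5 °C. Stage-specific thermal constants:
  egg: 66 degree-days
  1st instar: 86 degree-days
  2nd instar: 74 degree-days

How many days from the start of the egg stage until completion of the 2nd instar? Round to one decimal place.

Daily accumulation at 14.3 °C = 14.3 − 9.5 = 4.8 DD/day.
Total K = 66 + 86 + 74 = 226 DD.
Total duration = 226 / 4.8 = 47.083 ≈ 47.1 days.

47.1 days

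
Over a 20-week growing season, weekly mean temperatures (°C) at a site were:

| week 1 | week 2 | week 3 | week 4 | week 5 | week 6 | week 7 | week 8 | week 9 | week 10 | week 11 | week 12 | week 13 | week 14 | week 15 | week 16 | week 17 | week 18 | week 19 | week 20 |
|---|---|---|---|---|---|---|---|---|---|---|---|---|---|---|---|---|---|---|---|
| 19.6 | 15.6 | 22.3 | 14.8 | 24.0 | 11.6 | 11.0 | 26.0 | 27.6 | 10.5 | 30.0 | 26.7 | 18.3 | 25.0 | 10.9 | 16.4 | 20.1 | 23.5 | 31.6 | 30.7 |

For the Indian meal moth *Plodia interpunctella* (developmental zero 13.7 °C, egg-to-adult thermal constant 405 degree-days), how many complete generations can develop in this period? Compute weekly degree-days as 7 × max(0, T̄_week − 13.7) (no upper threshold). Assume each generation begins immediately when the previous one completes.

2 generations

Weekly DD (7 × max(0, T̄ − 13.7)): 41.3, 13.3, 60.2, 7.7, 72.1, 0.0, 0.0, 86.1, 97.3, 0.0, 114.1, 91.0, 32.2, 79.1, 0.0, 18.9, 44.8, 68.6, 125.3, 119.0.
Season total = 1071.0 DD.
Complete generations = ⌊1071.0 / 405⌋ = 2.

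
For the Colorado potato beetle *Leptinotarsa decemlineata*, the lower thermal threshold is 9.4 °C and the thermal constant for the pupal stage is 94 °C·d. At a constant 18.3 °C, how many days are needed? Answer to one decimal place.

Daily accumulation = 18.3 − 9.4 = 8.9 DD/day.
Duration = 94 / 8.9 = 10.562 ≈ 10.6 days.

10.6 days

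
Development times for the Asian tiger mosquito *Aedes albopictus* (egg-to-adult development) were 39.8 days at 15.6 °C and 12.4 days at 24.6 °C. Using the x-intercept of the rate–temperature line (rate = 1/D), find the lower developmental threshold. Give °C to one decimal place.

Under the model K = D·(T − T_b), so D₁·(T₁ − T_b) = D₂·(T₂ − T_b).
39.8·(15.6 − T_b) = 12.4·(24.6 − T_b)
T_b = (39.8·15.6 − 12.4·24.6) / (39.8 − 12.4) = 315.84 / 27.4 = 11.527 °C ≈ 11.5 °C.

11.5 °C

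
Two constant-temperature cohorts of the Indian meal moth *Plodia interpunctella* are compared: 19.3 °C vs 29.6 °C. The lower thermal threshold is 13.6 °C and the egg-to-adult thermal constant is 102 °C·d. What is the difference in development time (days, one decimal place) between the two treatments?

At 19.3 °C: 102 / (19.3 − 13.6) = 102 / 5.7 = 17.895 d.
At 29.6 °C: 102 / (29.6 − 13.6) = 102 / 16.0 = 6.375 d.
Difference = |17.895 − 6.375| = 11.520 ≈ 11.5 days.

11.5 days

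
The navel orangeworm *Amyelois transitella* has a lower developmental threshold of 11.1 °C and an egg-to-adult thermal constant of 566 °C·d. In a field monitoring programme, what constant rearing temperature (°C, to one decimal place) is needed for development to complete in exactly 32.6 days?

Required daily accumulation = 566 / 32.6 = 17.362 DD/day.
T = T_base + 17.362 = 11.1 + 17.362 = 28.462 ≈ 28.5 °C.

28.5 °C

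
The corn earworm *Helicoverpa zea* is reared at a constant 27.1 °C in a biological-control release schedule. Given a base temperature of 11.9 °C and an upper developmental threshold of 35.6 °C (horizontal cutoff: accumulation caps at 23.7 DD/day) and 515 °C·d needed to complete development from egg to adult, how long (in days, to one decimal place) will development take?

33.9 days

Daily accumulation = 27.1 − 11.9 = 15.2 DD/day.
Duration = 515 / 15.2 = 33.882 ≈ 33.9 days.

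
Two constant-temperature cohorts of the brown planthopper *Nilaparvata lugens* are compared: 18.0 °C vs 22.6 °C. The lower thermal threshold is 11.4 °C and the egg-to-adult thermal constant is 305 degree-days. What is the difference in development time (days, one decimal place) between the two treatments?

19.0 days

At 18.0 °C: 305 / (18.0 − 11.4) = 305 / 6.6 = 46.212 d.
At 22.6 °C: 305 / (22.6 − 11.4) = 305 / 11.2 = 27.232 d.
Difference = |46.212 − 27.232| = 18.980 ≈ 19.0 days.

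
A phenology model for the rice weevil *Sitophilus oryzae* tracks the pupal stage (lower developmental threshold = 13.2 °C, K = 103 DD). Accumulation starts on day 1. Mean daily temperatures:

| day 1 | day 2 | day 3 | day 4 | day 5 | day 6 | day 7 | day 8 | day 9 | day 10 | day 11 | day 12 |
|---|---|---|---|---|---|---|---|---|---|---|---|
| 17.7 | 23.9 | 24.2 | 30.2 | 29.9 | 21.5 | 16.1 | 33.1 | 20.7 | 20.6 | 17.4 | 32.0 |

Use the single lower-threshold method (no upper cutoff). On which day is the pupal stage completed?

Daily DD above 13.2 °C: 4.5, 10.7, 11.0, 17.0, 16.7, 8.3, 2.9, 19.9, 7.5, 7.4, 4.2, 18.8.
Cumulative: 4.5, 15.2, 26.2, 43.2, 59.9, 68.2, 71.1, 91.0, 98.5, 105.9, 110.1, 128.9.
The total first reaches 103 DD on day 10.

day 10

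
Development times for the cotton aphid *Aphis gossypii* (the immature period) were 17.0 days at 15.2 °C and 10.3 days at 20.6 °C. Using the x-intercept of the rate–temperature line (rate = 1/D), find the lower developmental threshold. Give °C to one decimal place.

Under the model K = D·(T − T_b), so D₁·(T₁ − T_b) = D₂·(T₂ − T_b).
17.0·(15.2 − T_b) = 10.3·(20.6 − T_b)
T_b = (17.0·15.2 − 10.3·20.6) / (17.0 − 10.3) = 46.22 / 6.7 = 6.899 °C ≈ 6.9 °C.

6.9 °C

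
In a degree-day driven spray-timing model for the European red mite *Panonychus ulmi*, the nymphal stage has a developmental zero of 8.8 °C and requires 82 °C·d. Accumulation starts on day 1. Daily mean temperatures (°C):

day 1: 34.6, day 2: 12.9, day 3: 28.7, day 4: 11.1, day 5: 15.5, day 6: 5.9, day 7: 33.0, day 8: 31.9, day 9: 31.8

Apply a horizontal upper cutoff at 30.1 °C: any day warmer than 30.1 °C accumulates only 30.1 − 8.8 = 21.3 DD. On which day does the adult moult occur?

Daily DD above 8.8 °C (capped at 21.3): 21.3, 4.1, 19.9, 2.3, 6.7, 0.0, 21.3, 21.3, 21.3.
Cumulative: 21.3, 25.4, 45.3, 47.6, 54.3, 54.3, 75.6, 96.9, 118.2.
The total first reaches 82 DD on day 8.

day 8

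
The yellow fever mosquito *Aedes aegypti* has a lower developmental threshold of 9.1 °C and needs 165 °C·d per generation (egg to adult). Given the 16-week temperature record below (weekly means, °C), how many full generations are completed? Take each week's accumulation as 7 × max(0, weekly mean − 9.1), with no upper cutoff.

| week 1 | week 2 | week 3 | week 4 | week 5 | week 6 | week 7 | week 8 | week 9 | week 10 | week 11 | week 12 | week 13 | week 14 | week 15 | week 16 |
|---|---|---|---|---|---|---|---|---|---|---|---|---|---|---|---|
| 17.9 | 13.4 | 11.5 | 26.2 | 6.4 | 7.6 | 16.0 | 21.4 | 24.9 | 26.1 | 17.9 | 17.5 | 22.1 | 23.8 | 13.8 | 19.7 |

6 generations

Weekly DD (7 × max(0, T̄ − 9.1)): 61.6, 30.1, 16.8, 119.7, 0.0, 0.0, 48.3, 86.1, 110.6, 119.0, 61.6, 58.8, 91.0, 102.9, 32.9, 74.2.
Season total = 1013.6 DD.
Complete generations = ⌊1013.6 / 165⌋ = 6.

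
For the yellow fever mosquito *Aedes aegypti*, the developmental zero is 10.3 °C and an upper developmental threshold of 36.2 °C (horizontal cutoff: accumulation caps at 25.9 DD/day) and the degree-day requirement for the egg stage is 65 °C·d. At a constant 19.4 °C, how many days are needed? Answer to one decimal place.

Daily accumulation = 19.4 − 10.3 = 9.1 DD/day.
Duration = 65 / 9.1 = 7.143 ≈ 7.1 days.

7.1 days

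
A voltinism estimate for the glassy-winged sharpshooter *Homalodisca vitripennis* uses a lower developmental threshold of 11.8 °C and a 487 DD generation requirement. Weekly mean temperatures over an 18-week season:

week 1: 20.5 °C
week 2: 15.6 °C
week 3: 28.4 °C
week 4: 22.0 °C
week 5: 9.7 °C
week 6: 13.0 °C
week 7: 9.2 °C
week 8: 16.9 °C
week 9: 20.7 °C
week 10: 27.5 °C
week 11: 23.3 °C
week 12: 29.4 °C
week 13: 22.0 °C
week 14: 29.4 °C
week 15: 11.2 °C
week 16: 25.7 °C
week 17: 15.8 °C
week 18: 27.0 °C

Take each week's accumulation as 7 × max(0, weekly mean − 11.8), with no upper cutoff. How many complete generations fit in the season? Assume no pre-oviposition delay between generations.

Weekly DD (7 × max(0, T̄ − 11.8)): 60.9, 26.6, 116.2, 71.4, 0.0, 8.4, 0.0, 35.7, 62.3, 109.9, 80.5, 123.2, 71.4, 123.2, 0.0, 97.3, 28.0, 106.4.
Season total = 1121.4 DD.
Complete generations = ⌊1121.4 / 487⌋ = 2.

2 generations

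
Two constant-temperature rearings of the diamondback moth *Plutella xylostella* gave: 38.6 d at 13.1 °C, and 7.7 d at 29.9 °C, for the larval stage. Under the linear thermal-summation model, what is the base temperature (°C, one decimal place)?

Equal thermal constants: D₁(T₁ − T_b) = D₂(T₂ − T_b).
38.6·(13.1 − T_b) = 7.7·(29.9 − T_b)
T_b = (38.6·13.1 − 7.7·29.9) / (38.6 − 7.7) = 275.43 / 30.9 = 8.914 °C ≈ 8.9 °C.

8.9 °C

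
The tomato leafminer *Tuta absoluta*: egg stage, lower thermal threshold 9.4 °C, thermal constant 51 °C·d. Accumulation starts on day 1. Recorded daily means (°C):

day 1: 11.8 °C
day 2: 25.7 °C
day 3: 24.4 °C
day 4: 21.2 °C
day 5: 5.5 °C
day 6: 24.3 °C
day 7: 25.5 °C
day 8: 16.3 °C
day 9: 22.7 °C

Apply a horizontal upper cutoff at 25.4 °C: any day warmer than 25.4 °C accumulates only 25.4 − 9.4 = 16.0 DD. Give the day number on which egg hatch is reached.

Daily DD above 9.4 °C (capped at 16.0): 2.4, 16.0, 15.0, 11.8, 0.0, 14.9, 16.0, 6.9, 13.3.
Cumulative: 2.4, 18.4, 33.4, 45.2, 45.2, 60.1, 76.1, 83.0, 96.3.
The total first reaches 51 DD on day 6.

day 6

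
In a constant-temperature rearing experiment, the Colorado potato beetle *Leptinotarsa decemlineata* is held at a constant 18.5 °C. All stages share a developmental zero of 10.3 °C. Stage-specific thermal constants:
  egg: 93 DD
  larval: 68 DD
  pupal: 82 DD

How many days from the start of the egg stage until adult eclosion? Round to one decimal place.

29.6 days

Daily accumulation at 18.5 °C = 18.5 − 10.3 = 8.2 DD/day.
Total K = 93 + 68 + 82 = 243 DD.
Total duration = 243 / 8.2 = 29.634 ≈ 29.6 days.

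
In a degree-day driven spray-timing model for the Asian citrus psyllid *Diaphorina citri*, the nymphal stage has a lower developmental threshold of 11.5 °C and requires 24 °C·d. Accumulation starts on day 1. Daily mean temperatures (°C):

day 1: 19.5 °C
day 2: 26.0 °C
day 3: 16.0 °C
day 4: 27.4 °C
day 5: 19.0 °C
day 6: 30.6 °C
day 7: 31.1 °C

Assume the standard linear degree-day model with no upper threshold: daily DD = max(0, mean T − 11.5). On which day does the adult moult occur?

day 3

Daily DD above 11.5 °C: 8.0, 14.5, 4.5, 15.9, 7.5, 19.1, 19.6.
Cumulative: 8.0, 22.5, 27.0, 42.9, 50.4, 69.5, 89.1.
The total first reaches 24 DD on day 3.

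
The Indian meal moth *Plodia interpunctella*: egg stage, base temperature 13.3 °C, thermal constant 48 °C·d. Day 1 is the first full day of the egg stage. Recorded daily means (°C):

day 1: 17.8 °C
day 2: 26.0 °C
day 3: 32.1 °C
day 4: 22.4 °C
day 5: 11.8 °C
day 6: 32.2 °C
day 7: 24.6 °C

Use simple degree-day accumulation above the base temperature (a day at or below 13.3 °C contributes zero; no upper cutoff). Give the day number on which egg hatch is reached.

day 6

Daily DD above 13.3 °C: 4.5, 12.7, 18.8, 9.1, 0.0, 18.9, 11.3.
Cumulative: 4.5, 17.2, 36.0, 45.1, 45.1, 64.0, 75.3.
The total first reaches 48 DD on day 6.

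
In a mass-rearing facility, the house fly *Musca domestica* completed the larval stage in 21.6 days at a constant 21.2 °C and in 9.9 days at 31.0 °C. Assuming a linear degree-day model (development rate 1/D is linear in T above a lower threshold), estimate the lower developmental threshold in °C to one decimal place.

Equal thermal constants: D₁(T₁ − T_b) = D₂(T₂ − T_b).
21.6·(21.2 − T_b) = 9.9·(31.0 − T_b)
T_b = (21.6·21.2 − 9.9·31.0) / (21.6 − 9.9) = 151.02 / 11.7 = 12.908 °C ≈ 12.9 °C.

12.9 °C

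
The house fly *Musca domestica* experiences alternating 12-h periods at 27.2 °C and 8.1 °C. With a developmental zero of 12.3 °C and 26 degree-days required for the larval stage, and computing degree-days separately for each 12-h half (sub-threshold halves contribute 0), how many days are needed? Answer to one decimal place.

3.5 days

Day half: max(0, 27.2 − 12.3) × 0.5 = 14.9 × 0.5 = 7.45 DD.
Night half: max(0, 8.1 − 12.3) × 0.5 = 0.0 × 0.5 = 0.00 DD.
Per 24 h: 7.45 DD/day.
Duration = 26 / 7.45 = 3.490 ≈ 3.5 days.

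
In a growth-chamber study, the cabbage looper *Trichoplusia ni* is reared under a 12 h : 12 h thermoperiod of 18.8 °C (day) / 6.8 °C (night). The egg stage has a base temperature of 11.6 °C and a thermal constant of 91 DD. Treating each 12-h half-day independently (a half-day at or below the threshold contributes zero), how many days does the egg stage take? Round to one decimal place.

25.3 days

Day half: max(0, 18.8 − 11.6) × 0.5 = 7.2 × 0.5 = 3.60 DD.
Night half: max(0, 6.8 − 11.6) × 0.5 = 0.0 × 0.5 = 0.00 DD.
Per 24 h: 3.60 DD/day.
Duration = 91 / 3.60 = 25.278 ≈ 25.3 days.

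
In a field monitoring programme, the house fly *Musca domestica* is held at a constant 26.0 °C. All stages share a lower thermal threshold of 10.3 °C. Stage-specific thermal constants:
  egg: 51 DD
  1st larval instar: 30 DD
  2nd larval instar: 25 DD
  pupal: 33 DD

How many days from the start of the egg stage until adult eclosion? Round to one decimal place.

Daily accumulation at 26.0 °C = 26.0 − 10.3 = 15.7 DD/day.
Total K = 51 + 30 + 25 + 33 = 139 DD.
Total duration = 139 / 15.7 = 8.854 ≈ 8.9 days.

8.9 days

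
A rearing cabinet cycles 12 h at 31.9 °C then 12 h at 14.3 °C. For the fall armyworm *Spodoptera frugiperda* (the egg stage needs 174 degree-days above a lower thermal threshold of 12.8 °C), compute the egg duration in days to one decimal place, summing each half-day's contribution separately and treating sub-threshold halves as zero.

Day half: max(0, 31.9 − 12.8) × 0.5 = 19.1 × 0.5 = 9.55 DD.
Night half: max(0, 14.3 − 12.8) × 0.5 = 1.5 × 0.5 = 0.75 DD.
Per 24 h: 10.30 DD/day.
Duration = 174 / 10.30 = 16.893 ≈ 16.9 days.

16.9 days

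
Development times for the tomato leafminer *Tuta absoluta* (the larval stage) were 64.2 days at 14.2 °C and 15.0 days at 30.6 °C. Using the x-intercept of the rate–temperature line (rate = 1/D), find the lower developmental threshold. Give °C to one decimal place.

9.2 °C

Under the model K = D·(T − T_b), so D₁·(T₁ − T_b) = D₂·(T₂ − T_b).
64.2·(14.2 − T_b) = 15.0·(30.6 − T_b)
T_b = (64.2·14.2 − 15.0·30.6) / (64.2 − 15.0) = 452.64 / 49.2 = 9.200 °C ≈ 9.2 °C.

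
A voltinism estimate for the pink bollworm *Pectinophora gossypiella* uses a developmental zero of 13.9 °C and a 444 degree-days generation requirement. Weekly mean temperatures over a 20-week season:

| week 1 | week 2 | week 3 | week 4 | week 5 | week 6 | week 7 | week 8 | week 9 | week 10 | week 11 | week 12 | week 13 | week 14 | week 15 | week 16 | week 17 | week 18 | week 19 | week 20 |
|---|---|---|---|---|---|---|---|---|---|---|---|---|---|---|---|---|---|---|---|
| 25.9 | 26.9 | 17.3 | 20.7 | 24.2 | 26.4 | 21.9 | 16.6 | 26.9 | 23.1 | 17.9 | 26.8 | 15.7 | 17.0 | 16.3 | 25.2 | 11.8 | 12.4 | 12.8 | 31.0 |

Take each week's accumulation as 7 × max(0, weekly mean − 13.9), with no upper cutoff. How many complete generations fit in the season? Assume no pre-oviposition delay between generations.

2 generations

Weekly DD (7 × max(0, T̄ − 13.9)): 84.0, 91.0, 23.8, 47.6, 72.1, 87.5, 56.0, 18.9, 91.0, 64.4, 28.0, 90.3, 12.6, 21.7, 16.8, 79.1, 0.0, 0.0, 0.0, 119.7.
Season total = 1004.5 DD.
Complete generations = ⌊1004.5 / 444⌋ = 2.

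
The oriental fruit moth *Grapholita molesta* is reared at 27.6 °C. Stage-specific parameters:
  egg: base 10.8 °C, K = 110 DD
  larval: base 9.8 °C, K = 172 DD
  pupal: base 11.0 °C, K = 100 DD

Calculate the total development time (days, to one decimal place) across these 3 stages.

22.2 days

egg: 110 / (27.6 − 10.8) = 110 / 16.8 = 6.548 d.
larval: 172 / (27.6 − 9.8) = 172 / 17.8 = 9.663 d.
pupal: 100 / (27.6 − 11.0) = 100 / 16.6 = 6.024 d.
Sum = 22.235 ≈ 22.2 days.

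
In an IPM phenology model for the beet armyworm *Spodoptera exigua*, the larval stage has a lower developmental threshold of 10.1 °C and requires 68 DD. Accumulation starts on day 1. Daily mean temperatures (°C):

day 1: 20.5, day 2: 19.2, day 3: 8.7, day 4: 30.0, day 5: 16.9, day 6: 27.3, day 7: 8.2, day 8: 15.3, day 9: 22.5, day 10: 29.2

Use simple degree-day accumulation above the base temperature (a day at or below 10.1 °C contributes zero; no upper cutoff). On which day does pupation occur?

day 8

Daily DD above 10.1 °C: 10.4, 9.1, 0.0, 19.9, 6.8, 17.2, 0.0, 5.2, 12.4, 19.1.
Cumulative: 10.4, 19.5, 19.5, 39.4, 46.2, 63.4, 63.4, 68.6, 81.0, 100.1.
The total first reaches 68 DD on day 8.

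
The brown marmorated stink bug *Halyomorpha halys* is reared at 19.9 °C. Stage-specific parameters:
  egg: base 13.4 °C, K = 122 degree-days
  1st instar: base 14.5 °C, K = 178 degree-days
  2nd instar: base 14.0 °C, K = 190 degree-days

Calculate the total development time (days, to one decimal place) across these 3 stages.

egg: 122 / (19.9 − 13.4) = 122 / 6.5 = 18.769 d.
1st instar: 178 / (19.9 − 14.5) = 178 / 5.4 = 32.963 d.
2nd instar: 190 / (19.9 − 14.0) = 190 / 5.9 = 32.203 d.
Sum = 83.936 ≈ 83.9 days.

83.9 days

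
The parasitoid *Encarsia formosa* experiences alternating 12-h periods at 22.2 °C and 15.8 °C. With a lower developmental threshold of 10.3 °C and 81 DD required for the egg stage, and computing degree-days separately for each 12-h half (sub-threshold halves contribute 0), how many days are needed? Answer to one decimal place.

Day half: max(0, 22.2 − 10.3) × 0.5 = 11.9 × 0.5 = 5.95 DD.
Night half: max(0, 15.8 − 10.3) × 0.5 = 5.5 × 0.5 = 2.75 DD.
Per 24 h: 8.70 DD/day.
Duration = 81 / 8.70 = 9.310 ≈ 9.3 days.

9.3 days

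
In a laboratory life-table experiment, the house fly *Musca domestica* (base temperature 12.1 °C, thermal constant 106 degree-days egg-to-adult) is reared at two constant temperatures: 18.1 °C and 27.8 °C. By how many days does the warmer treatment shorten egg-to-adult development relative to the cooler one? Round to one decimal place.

10.9 days

At 18.1 °C: 106 / (18.1 − 12.1) = 106 / 6.0 = 17.667 d.
At 27.8 °C: 106 / (27.8 − 12.1) = 106 / 15.7 = 6.752 d.
Difference = |17.667 − 6.752| = 10.915 ≈ 10.9 days.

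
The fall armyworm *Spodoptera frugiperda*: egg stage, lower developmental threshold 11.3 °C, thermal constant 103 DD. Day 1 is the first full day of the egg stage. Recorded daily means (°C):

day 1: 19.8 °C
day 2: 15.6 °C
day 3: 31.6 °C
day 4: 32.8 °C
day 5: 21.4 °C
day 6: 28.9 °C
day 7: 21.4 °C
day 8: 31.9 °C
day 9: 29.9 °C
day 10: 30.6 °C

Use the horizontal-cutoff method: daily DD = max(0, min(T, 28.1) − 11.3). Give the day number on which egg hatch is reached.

day 9

Daily DD above 11.3 °C (capped at 16.8): 8.5, 4.3, 16.8, 16.8, 10.1, 16.8, 10.1, 16.8, 16.8, 16.8.
Cumulative: 8.5, 12.8, 29.6, 46.4, 56.5, 73.3, 83.4, 100.2, 117.0, 133.8.
The total first reaches 103 DD on day 9.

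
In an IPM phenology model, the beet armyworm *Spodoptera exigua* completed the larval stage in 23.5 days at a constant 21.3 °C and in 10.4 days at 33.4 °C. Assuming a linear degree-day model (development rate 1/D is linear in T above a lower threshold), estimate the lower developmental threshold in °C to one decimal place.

Under the model K = D·(T − T_b), so D₁·(T₁ − T_b) = D₂·(T₂ − T_b).
23.5·(21.3 − T_b) = 10.4·(33.4 − T_b)
T_b = (23.5·21.3 − 10.4·33.4) / (23.5 − 10.4) = 153.19 / 13.1 = 11.694 °C ≈ 11.7 °C.

11.7 °C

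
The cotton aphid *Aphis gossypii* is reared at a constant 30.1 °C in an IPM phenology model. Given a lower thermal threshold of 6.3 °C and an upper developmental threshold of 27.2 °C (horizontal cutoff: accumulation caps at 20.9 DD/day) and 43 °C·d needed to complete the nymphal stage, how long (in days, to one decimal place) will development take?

Temperature 30.1 °C exceeds the upper threshold, so daily accumulation caps at 27.2 − 6.3 = 20.9 DD/day.
Duration = 43 / 20.9 = 2.057 ≈ 2.1 days.

2.1 days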